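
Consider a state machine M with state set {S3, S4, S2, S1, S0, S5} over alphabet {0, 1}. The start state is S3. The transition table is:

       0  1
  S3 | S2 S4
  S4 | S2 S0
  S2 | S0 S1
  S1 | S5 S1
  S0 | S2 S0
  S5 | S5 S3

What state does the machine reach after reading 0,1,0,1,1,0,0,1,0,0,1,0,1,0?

S3 → S2 → S1 → S5 → S3 → S4 → S2 → S0 → S0 → S2 → S0 → S0 → S2 → S1 → S5

S5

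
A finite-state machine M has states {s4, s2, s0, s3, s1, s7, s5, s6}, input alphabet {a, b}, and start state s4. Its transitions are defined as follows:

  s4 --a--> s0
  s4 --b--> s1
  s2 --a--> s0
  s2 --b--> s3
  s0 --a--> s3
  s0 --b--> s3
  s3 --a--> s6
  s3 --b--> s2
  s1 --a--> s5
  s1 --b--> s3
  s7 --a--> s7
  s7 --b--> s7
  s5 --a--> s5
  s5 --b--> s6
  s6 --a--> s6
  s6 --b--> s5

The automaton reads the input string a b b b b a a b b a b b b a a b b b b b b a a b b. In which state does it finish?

s4 → s0 → s3 → s2 → s3 → s2 → s0 → s3 → s2 → s3 → s6 → s5 → s6 → s5 → s5 → s5 → s6 → s5 → s6 → s5 → s6 → s5 → s5 → s5 → s6 → s5

s5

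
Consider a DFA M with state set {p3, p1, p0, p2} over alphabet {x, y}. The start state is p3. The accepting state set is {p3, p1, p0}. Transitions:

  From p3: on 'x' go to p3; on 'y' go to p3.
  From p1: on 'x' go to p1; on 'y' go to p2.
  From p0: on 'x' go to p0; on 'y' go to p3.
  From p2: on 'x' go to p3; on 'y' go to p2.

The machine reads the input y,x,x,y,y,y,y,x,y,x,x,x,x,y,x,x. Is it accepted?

Yes

Trace: p3 -y-> p3 -x-> p3 -x-> p3 -y-> p3 -y-> p3 -y-> p3 -y-> p3 -x-> p3 -y-> p3 -x-> p3 -x-> p3 -x-> p3 -x-> p3 -y-> p3 -x-> p3 -x-> p3
End state p3 is accepting.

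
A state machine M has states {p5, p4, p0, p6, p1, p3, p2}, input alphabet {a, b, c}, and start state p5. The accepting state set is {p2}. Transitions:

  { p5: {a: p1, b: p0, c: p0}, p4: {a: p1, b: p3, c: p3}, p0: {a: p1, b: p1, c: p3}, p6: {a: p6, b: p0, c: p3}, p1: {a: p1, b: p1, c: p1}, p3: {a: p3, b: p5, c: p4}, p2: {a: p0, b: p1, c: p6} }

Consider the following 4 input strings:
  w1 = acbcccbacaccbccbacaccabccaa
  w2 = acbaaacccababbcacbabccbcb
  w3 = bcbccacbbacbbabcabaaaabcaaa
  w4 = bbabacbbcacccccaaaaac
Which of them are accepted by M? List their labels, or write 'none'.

none

w1:
  start at p5
  read 'a': p5 → p1
  read 'c': p1 → p1
  read 'b': p1 → p1
  read 'c': p1 → p1
  read 'c': p1 → p1
  read 'c': p1 → p1
  read 'b': p1 → p1
  read 'a': p1 → p1
  read 'c': p1 → p1
  read 'a': p1 → p1
  read 'c': p1 → p1
  read 'c': p1 → p1
  read 'b': p1 → p1
  read 'c': p1 → p1
  read 'c': p1 → p1
  read 'b': p1 → p1
  read 'a': p1 → p1
  read 'c': p1 → p1
  read 'a': p1 → p1
  read 'c': p1 → p1
  read 'c': p1 → p1
  read 'a': p1 → p1
  read 'b': p1 → p1
  read 'c': p1 → p1
  read 'c': p1 → p1
  read 'a': p1 → p1
  read 'a': p1 → p1
  end p1, rejected
w2:
  start at p5
  read 'a': p5 → p1
  read 'c': p1 → p1
  read 'b': p1 → p1
  read 'a': p1 → p1
  read 'a': p1 → p1
  read 'a': p1 → p1
  read 'c': p1 → p1
  read 'c': p1 → p1
  read 'c': p1 → p1
  read 'a': p1 → p1
  read 'b': p1 → p1
  read 'a': p1 → p1
  read 'b': p1 → p1
  read 'b': p1 → p1
  read 'c': p1 → p1
  read 'a': p1 → p1
  read 'c': p1 → p1
  read 'b': p1 → p1
  read 'a': p1 → p1
  read 'b': p1 → p1
  read 'c': p1 → p1
  read 'c': p1 → p1
  read 'b': p1 → p1
  read 'c': p1 → p1
  read 'b': p1 → p1
  end p1, rejected
w3:
  start at p5
  read 'b': p5 → p0
  read 'c': p0 → p3
  read 'b': p3 → p5
  read 'c': p5 → p0
  read 'c': p0 → p3
  read 'a': p3 → p3
  read 'c': p3 → p4
  read 'b': p4 → p3
  read 'b': p3 → p5
  read 'a': p5 → p1
  read 'c': p1 → p1
  read 'b': p1 → p1
  read 'b': p1 → p1
  read 'a': p1 → p1
  read 'b': p1 → p1
  read 'c': p1 → p1
  read 'a': p1 → p1
  read 'b': p1 → p1
  read 'a': p1 → p1
  read 'a': p1 → p1
  read 'a': p1 → p1
  read 'a': p1 → p1
  read 'b': p1 → p1
  read 'c': p1 → p1
  read 'a': p1 → p1
  read 'a': p1 → p1
  read 'a': p1 → p1
  end p1, rejected
w4:
  start at p5
  read 'b': p5 → p0
  read 'b': p0 → p1
  read 'a': p1 → p1
  read 'b': p1 → p1
  read 'a': p1 → p1
  read 'c': p1 → p1
  read 'b': p1 → p1
  read 'b': p1 → p1
  read 'c': p1 → p1
  read 'a': p1 → p1
  read 'c': p1 → p1
  read 'c': p1 → p1
  read 'c': p1 → p1
  read 'c': p1 → p1
  read 'c': p1 → p1
  read 'a': p1 → p1
  read 'a': p1 → p1
  read 'a': p1 → p1
  read 'a': p1 → p1
  read 'a': p1 → p1
  read 'c': p1 → p1
  end p1, rejected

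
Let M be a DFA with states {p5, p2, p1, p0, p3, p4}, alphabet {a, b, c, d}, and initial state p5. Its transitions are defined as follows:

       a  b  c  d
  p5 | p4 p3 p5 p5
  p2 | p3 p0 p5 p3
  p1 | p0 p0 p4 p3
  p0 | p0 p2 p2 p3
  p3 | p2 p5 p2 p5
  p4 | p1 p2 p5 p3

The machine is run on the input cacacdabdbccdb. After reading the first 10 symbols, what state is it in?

Trace: p5 -c-> p5 -a-> p4 -c-> p5 -a-> p4 -c-> p5 -d-> p5 -a-> p4 -b-> p2 -d-> p3 -b-> p5
After 10 symbols: p5.

p5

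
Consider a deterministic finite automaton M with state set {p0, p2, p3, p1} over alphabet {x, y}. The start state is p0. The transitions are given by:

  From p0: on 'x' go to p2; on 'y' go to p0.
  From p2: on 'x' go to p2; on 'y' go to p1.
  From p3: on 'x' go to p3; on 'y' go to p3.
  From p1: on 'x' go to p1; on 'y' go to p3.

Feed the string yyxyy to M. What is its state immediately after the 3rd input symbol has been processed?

p2

Trace: p0 -y-> p0 -y-> p0 -x-> p2
After 3 symbols: p2.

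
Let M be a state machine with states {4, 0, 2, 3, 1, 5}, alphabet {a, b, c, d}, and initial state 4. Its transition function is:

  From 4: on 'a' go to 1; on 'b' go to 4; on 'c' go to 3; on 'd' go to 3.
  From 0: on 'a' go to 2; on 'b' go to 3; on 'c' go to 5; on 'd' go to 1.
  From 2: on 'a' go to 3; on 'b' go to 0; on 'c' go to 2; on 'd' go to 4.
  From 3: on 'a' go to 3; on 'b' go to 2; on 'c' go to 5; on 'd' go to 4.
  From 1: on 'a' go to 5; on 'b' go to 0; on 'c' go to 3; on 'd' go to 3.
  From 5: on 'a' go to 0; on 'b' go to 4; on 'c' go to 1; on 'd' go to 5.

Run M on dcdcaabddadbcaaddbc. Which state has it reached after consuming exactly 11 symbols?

start at 4
read 'd': 4 → 3
read 'c': 3 → 5
read 'd': 5 → 5
read 'c': 5 → 1
read 'a': 1 → 5
read 'a': 5 → 0
read 'b': 0 → 3
read 'd': 3 → 4
read 'd': 4 → 3
read 'a': 3 → 3
read 'd': 3 → 4
After 11 symbols: 4.

4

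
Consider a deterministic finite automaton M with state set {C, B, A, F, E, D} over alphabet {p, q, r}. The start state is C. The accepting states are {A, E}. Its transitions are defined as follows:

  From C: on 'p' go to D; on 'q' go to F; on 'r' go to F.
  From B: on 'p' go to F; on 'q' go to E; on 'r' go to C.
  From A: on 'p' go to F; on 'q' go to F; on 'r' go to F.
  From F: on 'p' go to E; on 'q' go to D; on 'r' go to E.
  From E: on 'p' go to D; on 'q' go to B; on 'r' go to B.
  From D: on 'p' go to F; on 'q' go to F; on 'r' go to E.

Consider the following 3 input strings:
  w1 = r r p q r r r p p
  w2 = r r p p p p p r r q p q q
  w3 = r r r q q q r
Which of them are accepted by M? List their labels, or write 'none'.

none

w1:
  start at C
  read 'r': C → F
  read 'r': F → E
  read 'p': E → D
  read 'q': D → F
  read 'r': F → E
  read 'r': E → B
  read 'r': B → C
  read 'p': C → D
  read 'p': D → F
  end F, rejected
w2:
  start at C
  read 'r': C → F
  read 'r': F → E
  read 'p': E → D
  read 'p': D → F
  read 'p': F → E
  read 'p': E → D
  read 'p': D → F
  read 'r': F → E
  read 'r': E → B
  read 'q': B → E
  read 'p': E → D
  read 'q': D → F
  read 'q': F → D
  end D, rejected
w3:
  start at C
  read 'r': C → F
  read 'r': F → E
  read 'r': E → B
  read 'q': B → E
  read 'q': E → B
  read 'q': B → E
  read 'r': E → B
  end B, rejected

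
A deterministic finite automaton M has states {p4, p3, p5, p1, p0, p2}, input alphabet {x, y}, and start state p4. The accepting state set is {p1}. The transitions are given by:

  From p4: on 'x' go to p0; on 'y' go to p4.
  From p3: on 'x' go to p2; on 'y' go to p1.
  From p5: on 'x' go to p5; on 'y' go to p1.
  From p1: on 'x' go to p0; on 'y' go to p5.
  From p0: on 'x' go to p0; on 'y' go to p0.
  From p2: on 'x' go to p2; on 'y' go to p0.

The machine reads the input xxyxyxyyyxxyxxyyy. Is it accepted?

No

p4 → p0 → p0 → p0 → p0 → p0 → p0 → p0 → p0 → p0 → p0 → p0 → p0 → p0 → p0 → p0 → p0 → p0
End state p0 is not accepting.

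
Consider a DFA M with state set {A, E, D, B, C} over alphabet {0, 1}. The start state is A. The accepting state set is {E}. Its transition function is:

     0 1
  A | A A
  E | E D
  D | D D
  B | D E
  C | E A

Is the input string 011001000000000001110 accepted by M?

No

A → A → A → A → A → A → A → A → A → A → A → A → A → A → A → A → A → A → A → A → A → A
End state A is not accepting.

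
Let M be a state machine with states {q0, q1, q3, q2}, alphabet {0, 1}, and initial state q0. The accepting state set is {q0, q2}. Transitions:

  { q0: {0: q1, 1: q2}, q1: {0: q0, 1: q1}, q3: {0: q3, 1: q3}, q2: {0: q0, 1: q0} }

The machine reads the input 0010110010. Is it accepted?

q0 → q1 → q0 → q2 → q0 → q2 → q0 → q1 → q0 → q2 → q0
End state q0 is accepting.

Yes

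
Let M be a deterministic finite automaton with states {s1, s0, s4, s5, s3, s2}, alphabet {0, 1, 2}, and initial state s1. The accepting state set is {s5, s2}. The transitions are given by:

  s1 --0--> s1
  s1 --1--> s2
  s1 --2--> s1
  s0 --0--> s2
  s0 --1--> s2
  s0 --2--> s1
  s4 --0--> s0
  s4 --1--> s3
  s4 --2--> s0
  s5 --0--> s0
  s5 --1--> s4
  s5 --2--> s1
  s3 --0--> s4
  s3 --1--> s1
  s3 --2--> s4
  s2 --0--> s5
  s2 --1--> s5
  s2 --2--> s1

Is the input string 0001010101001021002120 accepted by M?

Trace: s1 -0-> s1 -0-> s1 -0-> s1 -1-> s2 -0-> s5 -1-> s4 -0-> s0 -1-> s2 -0-> s5 -1-> s4 -0-> s0 -0-> s2 -1-> s5 -0-> s0 -2-> s1 -1-> s2 -0-> s5 -0-> s0 -2-> s1 -1-> s2 -2-> s1 -0-> s1
End state s1 is not accepting.

No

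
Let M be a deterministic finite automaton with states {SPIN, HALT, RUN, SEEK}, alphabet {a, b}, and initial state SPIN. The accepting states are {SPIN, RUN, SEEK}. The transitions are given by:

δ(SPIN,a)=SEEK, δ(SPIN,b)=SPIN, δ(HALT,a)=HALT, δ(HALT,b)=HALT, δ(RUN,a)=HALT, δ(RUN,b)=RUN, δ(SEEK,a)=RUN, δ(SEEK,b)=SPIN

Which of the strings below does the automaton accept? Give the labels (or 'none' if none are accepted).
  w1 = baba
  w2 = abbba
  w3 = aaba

w1, w2

w1:
  start at SPIN
  read 'b': SPIN → SPIN
  read 'a': SPIN → SEEK
  read 'b': SEEK → SPIN
  read 'a': SPIN → SEEK
  end SEEK, accepted
w2:
  start at SPIN
  read 'a': SPIN → SEEK
  read 'b': SEEK → SPIN
  read 'b': SPIN → SPIN
  read 'b': SPIN → SPIN
  read 'a': SPIN → SEEK
  end SEEK, accepted
w3:
  start at SPIN
  read 'a': SPIN → SEEK
  read 'a': SEEK → RUN
  read 'b': RUN → RUN
  read 'a': RUN → HALT
  end HALT, rejected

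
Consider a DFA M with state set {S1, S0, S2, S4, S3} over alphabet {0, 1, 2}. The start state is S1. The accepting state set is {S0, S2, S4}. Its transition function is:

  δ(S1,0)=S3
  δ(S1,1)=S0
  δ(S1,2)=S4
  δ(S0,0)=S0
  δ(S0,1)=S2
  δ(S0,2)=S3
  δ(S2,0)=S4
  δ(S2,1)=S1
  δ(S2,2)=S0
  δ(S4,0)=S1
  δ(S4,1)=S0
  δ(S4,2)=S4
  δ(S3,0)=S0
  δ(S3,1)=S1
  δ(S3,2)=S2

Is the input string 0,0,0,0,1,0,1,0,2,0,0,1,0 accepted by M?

start at S1
read '0': S1 → S3
read '0': S3 → S0
read '0': S0 → S0
read '0': S0 → S0
read '1': S0 → S2
read '0': S2 → S4
read '1': S4 → S0
read '0': S0 → S0
read '2': S0 → S3
read '0': S3 → S0
read '0': S0 → S0
read '1': S0 → S2
read '0': S2 → S4
End state S4 is accepting.

Yes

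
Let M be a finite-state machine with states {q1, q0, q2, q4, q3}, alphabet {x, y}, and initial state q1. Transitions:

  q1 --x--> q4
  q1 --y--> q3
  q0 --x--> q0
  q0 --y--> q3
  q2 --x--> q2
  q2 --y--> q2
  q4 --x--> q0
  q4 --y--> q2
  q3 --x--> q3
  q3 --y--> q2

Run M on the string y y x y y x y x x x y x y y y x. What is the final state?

q2

start at q1
read 'y': q1 → q3
read 'y': q3 → q2
read 'x': q2 → q2
read 'y': q2 → q2
read 'y': q2 → q2
read 'x': q2 → q2
read 'y': q2 → q2
read 'x': q2 → q2
read 'x': q2 → q2
read 'x': q2 → q2
read 'y': q2 → q2
read 'x': q2 → q2
read 'y': q2 → q2
read 'y': q2 → q2
read 'y': q2 → q2
read 'x': q2 → q2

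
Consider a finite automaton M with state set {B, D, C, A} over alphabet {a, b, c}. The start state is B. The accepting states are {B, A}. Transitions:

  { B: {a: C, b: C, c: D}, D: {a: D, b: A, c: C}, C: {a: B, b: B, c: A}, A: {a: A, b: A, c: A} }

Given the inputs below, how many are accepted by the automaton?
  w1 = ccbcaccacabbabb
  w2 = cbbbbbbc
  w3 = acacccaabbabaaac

w1:
  start at B
  read 'c': B → D
  read 'c': D → C
  read 'b': C → B
  read 'c': B → D
  read 'a': D → D
  read 'c': D → C
  read 'c': C → A
  read 'a': A → A
  read 'c': A → A
  read 'a': A → A
  read 'b': A → A
  read 'b': A → A
  read 'a': A → A
  read 'b': A → A
  read 'b': A → A
  end A, accepted
w2:
  start at B
  read 'c': B → D
  read 'b': D → A
  read 'b': A → A
  read 'b': A → A
  read 'b': A → A
  read 'b': A → A
  read 'b': A → A
  read 'c': A → A
  end A, accepted
w3:
  start at B
  read 'a': B → C
  read 'c': C → A
  read 'a': A → A
  read 'c': A → A
  read 'c': A → A
  read 'c': A → A
  read 'a': A → A
  read 'a': A → A
  read 'b': A → A
  read 'b': A → A
  read 'a': A → A
  read 'b': A → A
  read 'a': A → A
  read 'a': A → A
  read 'a': A → A
  read 'c': A → A
  end A, accepted

3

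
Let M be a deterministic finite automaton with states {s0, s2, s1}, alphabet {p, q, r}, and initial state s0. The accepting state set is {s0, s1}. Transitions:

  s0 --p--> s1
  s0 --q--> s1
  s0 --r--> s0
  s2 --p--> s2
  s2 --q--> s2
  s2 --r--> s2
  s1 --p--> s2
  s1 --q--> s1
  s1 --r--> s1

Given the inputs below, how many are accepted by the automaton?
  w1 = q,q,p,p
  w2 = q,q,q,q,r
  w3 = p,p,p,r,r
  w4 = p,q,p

1

w1:
  start at s0
  read 'q': s0 → s1
  read 'q': s1 → s1
  read 'p': s1 → s2
  read 'p': s2 → s2
  end s2, rejected
w2:
  start at s0
  read 'q': s0 → s1
  read 'q': s1 → s1
  read 'q': s1 → s1
  read 'q': s1 → s1
  read 'r': s1 → s1
  end s1, accepted
w3:
  start at s0
  read 'p': s0 → s1
  read 'p': s1 → s2
  read 'p': s2 → s2
  read 'r': s2 → s2
  read 'r': s2 → s2
  end s2, rejected
w4:
  start at s0
  read 'p': s0 → s1
  read 'q': s1 → s1
  read 'p': s1 → s2
  end s2, rejected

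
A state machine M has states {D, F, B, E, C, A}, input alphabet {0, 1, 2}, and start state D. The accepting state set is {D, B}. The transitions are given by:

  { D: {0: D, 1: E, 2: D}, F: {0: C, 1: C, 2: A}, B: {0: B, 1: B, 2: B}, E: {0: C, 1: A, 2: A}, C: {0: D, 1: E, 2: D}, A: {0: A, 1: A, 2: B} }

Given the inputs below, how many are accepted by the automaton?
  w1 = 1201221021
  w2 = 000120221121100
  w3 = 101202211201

w1: D → E → A → A → A → B → B → B → B → B → B  → end B, accepted
w2: D → D → D → D → E → A → A → B → B → B → B → B → B → B → B → B  → end B, accepted
w3: D → E → C → E → A → A → B → B → B → B → B → B → B  → end B, accepted

3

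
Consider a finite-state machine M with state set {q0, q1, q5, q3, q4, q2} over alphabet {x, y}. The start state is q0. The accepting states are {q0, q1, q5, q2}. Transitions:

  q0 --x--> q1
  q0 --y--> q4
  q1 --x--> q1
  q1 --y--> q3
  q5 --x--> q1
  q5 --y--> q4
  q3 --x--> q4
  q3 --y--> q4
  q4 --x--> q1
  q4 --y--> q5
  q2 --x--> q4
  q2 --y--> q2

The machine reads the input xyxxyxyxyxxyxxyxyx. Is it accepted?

Yes

Trace: q0 -x-> q1 -y-> q3 -x-> q4 -x-> q1 -y-> q3 -x-> q4 -y-> q5 -x-> q1 -y-> q3 -x-> q4 -x-> q1 -y-> q3 -x-> q4 -x-> q1 -y-> q3 -x-> q4 -y-> q5 -x-> q1
End state q1 is accepting.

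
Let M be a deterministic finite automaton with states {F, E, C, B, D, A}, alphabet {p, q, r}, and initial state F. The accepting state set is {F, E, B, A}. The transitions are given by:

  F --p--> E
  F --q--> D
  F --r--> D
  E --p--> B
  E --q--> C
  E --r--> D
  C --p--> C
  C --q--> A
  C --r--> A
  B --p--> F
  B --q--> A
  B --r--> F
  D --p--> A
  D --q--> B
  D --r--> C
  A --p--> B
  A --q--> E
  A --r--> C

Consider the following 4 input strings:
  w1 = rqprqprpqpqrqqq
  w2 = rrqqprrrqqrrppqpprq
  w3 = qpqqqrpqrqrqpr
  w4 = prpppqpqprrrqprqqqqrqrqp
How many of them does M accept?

3

w1: Trace: F -r-> D -q-> B -p-> F -r-> D -q-> B -p-> F -r-> D -p-> A -q-> E -p-> B -q-> A -r-> C -q-> A -q-> E -q-> C  → end C, rejected
w2: Trace: F -r-> D -r-> C -q-> A -q-> E -p-> B -r-> F -r-> D -r-> C -q-> A -q-> E -r-> D -r-> C -p-> C -p-> C -q-> A -p-> B -p-> F -r-> D -q-> B  → end B, accepted
w3: Trace: F -q-> D -p-> A -q-> E -q-> C -q-> A -r-> C -p-> C -q-> A -r-> C -q-> A -r-> C -q-> A -p-> B -r-> F  → end F, accepted
w4: Trace: F -p-> E -r-> D -p-> A -p-> B -p-> F -q-> D -p-> A -q-> E -p-> B -r-> F -r-> D -r-> C -q-> A -p-> B -r-> F -q-> D -q-> B -q-> A -q-> E -r-> D -q-> B -r-> F -q-> D -p-> A  → end A, accepted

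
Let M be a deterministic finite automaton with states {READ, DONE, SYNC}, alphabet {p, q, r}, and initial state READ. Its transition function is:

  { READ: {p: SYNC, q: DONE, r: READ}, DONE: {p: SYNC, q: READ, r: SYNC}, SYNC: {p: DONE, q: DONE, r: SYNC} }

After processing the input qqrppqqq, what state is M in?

READ → DONE → READ → READ → SYNC → DONE → READ → DONE → READ

READ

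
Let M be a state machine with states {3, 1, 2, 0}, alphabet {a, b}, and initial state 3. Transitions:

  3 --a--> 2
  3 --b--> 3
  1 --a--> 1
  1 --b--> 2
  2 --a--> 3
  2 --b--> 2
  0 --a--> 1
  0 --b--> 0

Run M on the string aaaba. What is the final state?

3

Trace: 3 -a-> 2 -a-> 3 -a-> 2 -b-> 2 -a-> 3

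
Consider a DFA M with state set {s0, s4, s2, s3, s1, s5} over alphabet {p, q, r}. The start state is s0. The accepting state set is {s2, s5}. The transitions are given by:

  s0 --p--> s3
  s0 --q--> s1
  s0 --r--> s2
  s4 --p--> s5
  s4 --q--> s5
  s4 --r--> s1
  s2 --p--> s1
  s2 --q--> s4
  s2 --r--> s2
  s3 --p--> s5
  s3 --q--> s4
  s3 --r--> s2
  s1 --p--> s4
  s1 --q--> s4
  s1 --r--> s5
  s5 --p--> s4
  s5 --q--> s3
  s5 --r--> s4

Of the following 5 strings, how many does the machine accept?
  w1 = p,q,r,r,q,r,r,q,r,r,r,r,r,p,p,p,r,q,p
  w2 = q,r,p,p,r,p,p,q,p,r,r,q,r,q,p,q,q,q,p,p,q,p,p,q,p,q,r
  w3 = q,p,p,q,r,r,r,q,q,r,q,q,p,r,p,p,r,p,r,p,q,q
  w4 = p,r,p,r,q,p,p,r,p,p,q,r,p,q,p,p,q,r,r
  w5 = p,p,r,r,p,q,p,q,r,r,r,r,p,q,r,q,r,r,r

w1: s0 → s3 → s4 → s1 → s5 → s3 → s2 → s2 → s4 → s1 → s5 → s4 → s1 → s5 → s4 → s5 → s4 → s1 → s4 → s5  → end s5, accepted
w2: s0 → s1 → s5 → s4 → s5 → s4 → s5 → s4 → s5 → s4 → s1 → s5 → s3 → s2 → s4 → s5 → s3 → s4 → s5 → s4 → s5 → s3 → s5 → s4 → s5 → s4 → s5 → s4  → end s4, rejected
w3: s0 → s1 → s4 → s5 → s3 → s2 → s2 → s2 → s4 → s5 → s4 → s5 → s3 → s5 → s4 → s5 → s4 → s1 → s4 → s1 → s4 → s5 → s3  → end s3, rejected
w4: s0 → s3 → s2 → s1 → s5 → s3 → s5 → s4 → s1 → s4 → s5 → s3 → s2 → s1 → s4 → s5 → s4 → s5 → s4 → s1  → end s1, rejected
w5: s0 → s3 → s5 → s4 → s1 → s4 → s5 → s4 → s5 → s4 → s1 → s5 → s4 → s5 → s3 → s2 → s4 → s1 → s5 → s4  → end s4, rejected

1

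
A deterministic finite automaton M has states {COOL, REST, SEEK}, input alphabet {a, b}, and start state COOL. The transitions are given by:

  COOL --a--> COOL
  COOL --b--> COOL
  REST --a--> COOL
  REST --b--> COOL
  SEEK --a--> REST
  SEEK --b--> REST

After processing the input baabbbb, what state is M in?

start at COOL
read 'b': COOL → COOL
read 'a': COOL → COOL
read 'a': COOL → COOL
read 'b': COOL → COOL
read 'b': COOL → COOL
read 'b': COOL → COOL
read 'b': COOL → COOL

COOL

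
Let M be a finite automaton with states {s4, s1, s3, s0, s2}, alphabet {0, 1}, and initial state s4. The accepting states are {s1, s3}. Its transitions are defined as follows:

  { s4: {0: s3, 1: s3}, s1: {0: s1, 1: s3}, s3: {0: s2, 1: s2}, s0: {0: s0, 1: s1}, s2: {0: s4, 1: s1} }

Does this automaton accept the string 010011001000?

start at s4
read '0': s4 → s3
read '1': s3 → s2
read '0': s2 → s4
read '0': s4 → s3
read '1': s3 → s2
read '1': s2 → s1
read '0': s1 → s1
read '0': s1 → s1
read '1': s1 → s3
read '0': s3 → s2
read '0': s2 → s4
read '0': s4 → s3
End state s3 is accepting.

Yes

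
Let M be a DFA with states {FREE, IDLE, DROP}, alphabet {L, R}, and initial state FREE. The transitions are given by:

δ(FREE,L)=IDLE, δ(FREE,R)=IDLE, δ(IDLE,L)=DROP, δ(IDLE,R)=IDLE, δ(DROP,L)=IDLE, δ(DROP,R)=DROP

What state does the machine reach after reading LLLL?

FREE → IDLE → DROP → IDLE → DROP

DROP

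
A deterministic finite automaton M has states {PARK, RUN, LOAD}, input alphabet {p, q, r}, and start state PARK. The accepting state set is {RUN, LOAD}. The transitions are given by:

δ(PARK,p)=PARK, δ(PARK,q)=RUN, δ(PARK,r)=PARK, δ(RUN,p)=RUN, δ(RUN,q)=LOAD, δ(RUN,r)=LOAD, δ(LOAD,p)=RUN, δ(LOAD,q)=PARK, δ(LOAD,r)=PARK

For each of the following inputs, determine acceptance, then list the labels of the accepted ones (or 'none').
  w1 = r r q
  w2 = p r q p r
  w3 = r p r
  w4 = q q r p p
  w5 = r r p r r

w1:
  start at PARK
  read 'r': PARK → PARK
  read 'r': PARK → PARK
  read 'q': PARK → RUN
  end RUN, accepted
w2:
  start at PARK
  read 'p': PARK → PARK
  read 'r': PARK → PARK
  read 'q': PARK → RUN
  read 'p': RUN → RUN
  read 'r': RUN → LOAD
  end LOAD, accepted
w3:
  start at PARK
  read 'r': PARK → PARK
  read 'p': PARK → PARK
  read 'r': PARK → PARK
  end PARK, rejected
w4:
  start at PARK
  read 'q': PARK → RUN
  read 'q': RUN → LOAD
  read 'r': LOAD → PARK
  read 'p': PARK → PARK
  read 'p': PARK → PARK
  end PARK, rejected
w5:
  start at PARK
  read 'r': PARK → PARK
  read 'r': PARK → PARK
  read 'p': PARK → PARK
  read 'r': PARK → PARK
  read 'r': PARK → PARK
  end PARK, rejected

w1, w2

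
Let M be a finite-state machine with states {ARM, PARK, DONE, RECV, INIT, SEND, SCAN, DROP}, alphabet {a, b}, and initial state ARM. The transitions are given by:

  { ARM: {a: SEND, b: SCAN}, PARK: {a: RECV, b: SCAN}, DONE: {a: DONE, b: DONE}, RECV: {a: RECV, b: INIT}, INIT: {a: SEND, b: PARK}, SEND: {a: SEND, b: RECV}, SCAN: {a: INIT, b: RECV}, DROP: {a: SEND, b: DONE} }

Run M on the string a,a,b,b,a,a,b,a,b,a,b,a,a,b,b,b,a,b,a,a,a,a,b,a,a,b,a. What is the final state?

RECV

ARM → SEND → SEND → RECV → INIT → SEND → SEND → RECV → RECV → INIT → SEND → RECV → RECV → RECV → INIT → PARK → SCAN → INIT → PARK → RECV → RECV → RECV → RECV → INIT → SEND → SEND → RECV → RECV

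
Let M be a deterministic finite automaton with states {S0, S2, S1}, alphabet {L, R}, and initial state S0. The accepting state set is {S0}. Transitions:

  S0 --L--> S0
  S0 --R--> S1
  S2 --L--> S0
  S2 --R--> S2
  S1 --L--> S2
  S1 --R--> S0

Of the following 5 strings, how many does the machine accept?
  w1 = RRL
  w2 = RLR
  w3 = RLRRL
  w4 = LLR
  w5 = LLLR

w1: Trace: S0 -R-> S1 -R-> S0 -L-> S0  → end S0, accepted
w2: Trace: S0 -R-> S1 -L-> S2 -R-> S2  → end S2, rejected
w3: Trace: S0 -R-> S1 -L-> S2 -R-> S2 -R-> S2 -L-> S0  → end S0, accepted
w4: Trace: S0 -L-> S0 -L-> S0 -R-> S1  → end S1, rejected
w5: Trace: S0 -L-> S0 -L-> S0 -L-> S0 -R-> S1  → end S1, rejected

2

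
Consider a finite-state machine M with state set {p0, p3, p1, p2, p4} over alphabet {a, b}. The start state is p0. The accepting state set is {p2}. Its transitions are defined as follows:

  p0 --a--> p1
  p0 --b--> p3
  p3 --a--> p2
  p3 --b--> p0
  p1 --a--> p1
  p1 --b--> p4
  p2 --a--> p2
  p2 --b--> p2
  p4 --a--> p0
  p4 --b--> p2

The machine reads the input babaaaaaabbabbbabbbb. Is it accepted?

p0 → p3 → p2 → p2 → p2 → p2 → p2 → p2 → p2 → p2 → p2 → p2 → p2 → p2 → p2 → p2 → p2 → p2 → p2 → p2 → p2
End state p2 is accepting.

Yes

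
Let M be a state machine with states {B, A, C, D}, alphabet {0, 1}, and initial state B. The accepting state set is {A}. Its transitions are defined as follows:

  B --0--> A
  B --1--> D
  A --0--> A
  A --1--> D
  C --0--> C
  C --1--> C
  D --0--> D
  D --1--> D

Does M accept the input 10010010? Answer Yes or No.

B → D → D → D → D → D → D → D → D
End state D is not accepting.

No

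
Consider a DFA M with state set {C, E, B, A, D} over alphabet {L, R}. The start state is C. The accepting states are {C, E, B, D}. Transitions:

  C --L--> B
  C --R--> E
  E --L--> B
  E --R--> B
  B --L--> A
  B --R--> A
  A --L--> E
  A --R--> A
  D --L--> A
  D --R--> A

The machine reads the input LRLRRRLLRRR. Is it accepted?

Trace: C -L-> B -R-> A -L-> E -R-> B -R-> A -R-> A -L-> E -L-> B -R-> A -R-> A -R-> A
End state A is not accepting.

No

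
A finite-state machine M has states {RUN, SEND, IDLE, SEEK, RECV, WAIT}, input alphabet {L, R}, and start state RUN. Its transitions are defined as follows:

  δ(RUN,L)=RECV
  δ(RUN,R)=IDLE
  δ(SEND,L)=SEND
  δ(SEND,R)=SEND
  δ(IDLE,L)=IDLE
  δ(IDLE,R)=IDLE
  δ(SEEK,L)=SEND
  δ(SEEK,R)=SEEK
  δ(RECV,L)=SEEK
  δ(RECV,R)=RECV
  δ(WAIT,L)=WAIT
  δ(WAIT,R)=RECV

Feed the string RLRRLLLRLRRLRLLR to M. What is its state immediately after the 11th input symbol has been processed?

RUN → IDLE → IDLE → IDLE → IDLE → IDLE → IDLE → IDLE → IDLE → IDLE → IDLE → IDLE
After 11 symbols: IDLE.

IDLE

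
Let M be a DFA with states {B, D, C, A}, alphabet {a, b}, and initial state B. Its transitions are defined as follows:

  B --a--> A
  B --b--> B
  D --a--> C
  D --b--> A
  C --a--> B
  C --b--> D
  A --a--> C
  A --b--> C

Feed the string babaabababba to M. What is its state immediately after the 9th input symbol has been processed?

start at B
read 'b': B → B
read 'a': B → A
read 'b': A → C
read 'a': C → B
read 'a': B → A
read 'b': A → C
read 'a': C → B
read 'b': B → B
read 'a': B → A
After 9 symbols: A.

A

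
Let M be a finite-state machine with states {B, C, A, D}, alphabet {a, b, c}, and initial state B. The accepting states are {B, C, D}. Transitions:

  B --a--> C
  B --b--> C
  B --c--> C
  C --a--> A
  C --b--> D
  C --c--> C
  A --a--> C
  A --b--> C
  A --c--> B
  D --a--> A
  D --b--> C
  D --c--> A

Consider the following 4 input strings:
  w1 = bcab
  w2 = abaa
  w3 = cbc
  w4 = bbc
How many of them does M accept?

2

w1:
  start at B
  read 'b': B → C
  read 'c': C → C
  read 'a': C → A
  read 'b': A → C
  end C, accepted
w2:
  start at B
  read 'a': B → C
  read 'b': C → D
  read 'a': D → A
  read 'a': A → C
  end C, accepted
w3:
  start at B
  read 'c': B → C
  read 'b': C → D
  read 'c': D → A
  end A, rejected
w4:
  start at B
  read 'b': B → C
  read 'b': C → D
  read 'c': D → A
  end A, rejected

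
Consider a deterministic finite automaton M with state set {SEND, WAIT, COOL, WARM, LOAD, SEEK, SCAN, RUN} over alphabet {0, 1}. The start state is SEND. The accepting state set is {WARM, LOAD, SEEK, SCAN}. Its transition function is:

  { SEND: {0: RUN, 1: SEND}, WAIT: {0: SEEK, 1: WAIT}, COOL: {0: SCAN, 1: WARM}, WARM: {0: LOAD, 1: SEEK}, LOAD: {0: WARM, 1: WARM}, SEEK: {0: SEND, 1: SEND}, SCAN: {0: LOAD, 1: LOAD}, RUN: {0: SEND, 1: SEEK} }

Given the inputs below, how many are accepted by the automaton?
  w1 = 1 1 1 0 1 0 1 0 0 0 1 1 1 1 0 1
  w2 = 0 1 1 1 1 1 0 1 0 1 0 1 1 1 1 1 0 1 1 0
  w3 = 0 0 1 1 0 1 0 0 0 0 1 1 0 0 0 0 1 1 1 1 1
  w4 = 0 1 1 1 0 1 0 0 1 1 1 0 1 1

w1: SEND → SEND → SEND → SEND → RUN → SEEK → SEND → SEND → RUN → SEND → RUN → SEEK → SEND → SEND → SEND → RUN → SEEK  → end SEEK, accepted
w2: SEND → RUN → SEEK → SEND → SEND → SEND → SEND → RUN → SEEK → SEND → SEND → RUN → SEEK → SEND → SEND → SEND → SEND → RUN → SEEK → SEND → RUN  → end RUN, rejected
w3: SEND → RUN → SEND → SEND → SEND → RUN → SEEK → SEND → RUN → SEND → RUN → SEEK → SEND → RUN → SEND → RUN → SEND → SEND → SEND → SEND → SEND → SEND  → end SEND, rejected
w4: SEND → RUN → SEEK → SEND → SEND → RUN → SEEK → SEND → RUN → SEEK → SEND → SEND → RUN → SEEK → SEND  → end SEND, rejected

1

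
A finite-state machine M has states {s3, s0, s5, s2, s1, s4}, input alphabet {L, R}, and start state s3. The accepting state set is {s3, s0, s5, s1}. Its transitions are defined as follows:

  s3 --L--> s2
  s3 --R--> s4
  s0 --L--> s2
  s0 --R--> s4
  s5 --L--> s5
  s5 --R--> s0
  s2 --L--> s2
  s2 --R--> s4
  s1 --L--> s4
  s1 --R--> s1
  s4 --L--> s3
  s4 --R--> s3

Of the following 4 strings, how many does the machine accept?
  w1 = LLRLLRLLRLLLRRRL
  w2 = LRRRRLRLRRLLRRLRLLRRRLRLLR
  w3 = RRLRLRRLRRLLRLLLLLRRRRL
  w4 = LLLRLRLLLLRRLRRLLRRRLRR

w1: s3 → s2 → s2 → s4 → s3 → s2 → s4 → s3 → s2 → s4 → s3 → s2 → s2 → s4 → s3 → s4 → s3  → end s3, accepted
w2: s3 → s2 → s4 → s3 → s4 → s3 → s2 → s4 → s3 → s4 → s3 → s2 → s2 → s4 → s3 → s2 → s4 → s3 → s2 → s4 → s3 → s4 → s3 → s4 → s3 → s2 → s4  → end s4, rejected
w3: s3 → s4 → s3 → s2 → s4 → s3 → s4 → s3 → s2 → s4 → s3 → s2 → s2 → s4 → s3 → s2 → s2 → s2 → s2 → s4 → s3 → s4 → s3 → s2  → end s2, rejected
w4: s3 → s2 → s2 → s2 → s4 → s3 → s4 → s3 → s2 → s2 → s2 → s4 → s3 → s2 → s4 → s3 → s2 → s2 → s4 → s3 → s4 → s3 → s4 → s3  → end s3, accepted

2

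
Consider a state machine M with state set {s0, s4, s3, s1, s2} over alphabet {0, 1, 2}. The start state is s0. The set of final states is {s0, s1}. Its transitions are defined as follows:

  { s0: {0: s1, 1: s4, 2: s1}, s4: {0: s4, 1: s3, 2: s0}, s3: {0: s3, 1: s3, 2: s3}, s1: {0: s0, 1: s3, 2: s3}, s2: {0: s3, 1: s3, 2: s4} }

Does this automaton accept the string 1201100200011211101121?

No

Trace: s0 -1-> s4 -2-> s0 -0-> s1 -1-> s3 -1-> s3 -0-> s3 -0-> s3 -2-> s3 -0-> s3 -0-> s3 -0-> s3 -1-> s3 -1-> s3 -2-> s3 -1-> s3 -1-> s3 -1-> s3 -0-> s3 -1-> s3 -1-> s3 -2-> s3 -1-> s3
End state s3 is not accepting.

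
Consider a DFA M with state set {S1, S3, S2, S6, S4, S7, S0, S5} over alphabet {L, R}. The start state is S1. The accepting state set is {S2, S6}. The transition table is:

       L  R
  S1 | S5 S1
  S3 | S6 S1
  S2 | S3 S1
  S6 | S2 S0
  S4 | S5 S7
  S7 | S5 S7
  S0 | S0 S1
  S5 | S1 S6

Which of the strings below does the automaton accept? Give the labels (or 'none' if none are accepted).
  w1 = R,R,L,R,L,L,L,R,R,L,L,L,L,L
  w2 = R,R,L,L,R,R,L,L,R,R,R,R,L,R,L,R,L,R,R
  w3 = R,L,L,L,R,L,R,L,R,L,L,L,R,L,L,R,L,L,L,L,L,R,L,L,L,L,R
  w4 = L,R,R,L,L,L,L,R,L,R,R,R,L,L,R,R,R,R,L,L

none

w1: Trace: S1 -R-> S1 -R-> S1 -L-> S5 -R-> S6 -L-> S2 -L-> S3 -L-> S6 -R-> S0 -R-> S1 -L-> S5 -L-> S1 -L-> S5 -L-> S1 -L-> S5  → end S5, rejected
w2: Trace: S1 -R-> S1 -R-> S1 -L-> S5 -L-> S1 -R-> S1 -R-> S1 -L-> S5 -L-> S1 -R-> S1 -R-> S1 -R-> S1 -R-> S1 -L-> S5 -R-> S6 -L-> S2 -R-> S1 -L-> S5 -R-> S6 -R-> S0  → end S0, rejected
w3: Trace: S1 -R-> S1 -L-> S5 -L-> S1 -L-> S5 -R-> S6 -L-> S2 -R-> S1 -L-> S5 -R-> S6 -L-> S2 -L-> S3 -L-> S6 -R-> S0 -L-> S0 -L-> S0 -R-> S1 -L-> S5 -L-> S1 -L-> S5 -L-> S1 -L-> S5 -R-> S6 -L-> S2 -L-> S3 -L-> S6 -L-> S2 -R-> S1  → end S1, rejected
w4: Trace: S1 -L-> S5 -R-> S6 -R-> S0 -L-> S0 -L-> S0 -L-> S0 -L-> S0 -R-> S1 -L-> S5 -R-> S6 -R-> S0 -R-> S1 -L-> S5 -L-> S1 -R-> S1 -R-> S1 -R-> S1 -R-> S1 -L-> S5 -L-> S1  → end S1, rejected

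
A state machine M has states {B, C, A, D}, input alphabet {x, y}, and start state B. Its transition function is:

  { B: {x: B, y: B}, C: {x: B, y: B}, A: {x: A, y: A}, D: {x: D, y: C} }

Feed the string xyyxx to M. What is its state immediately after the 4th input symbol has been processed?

Trace: B -x-> B -y-> B -y-> B -x-> B
After 4 symbols: B.

B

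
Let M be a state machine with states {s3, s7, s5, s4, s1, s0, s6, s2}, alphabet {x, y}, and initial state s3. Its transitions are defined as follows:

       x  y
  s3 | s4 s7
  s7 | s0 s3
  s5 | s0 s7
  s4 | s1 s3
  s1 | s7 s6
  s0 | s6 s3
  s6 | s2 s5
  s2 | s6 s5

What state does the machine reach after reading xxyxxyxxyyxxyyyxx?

s1

s3 → s4 → s1 → s6 → s2 → s6 → s5 → s0 → s6 → s5 → s7 → s0 → s6 → s5 → s7 → s3 → s4 → s1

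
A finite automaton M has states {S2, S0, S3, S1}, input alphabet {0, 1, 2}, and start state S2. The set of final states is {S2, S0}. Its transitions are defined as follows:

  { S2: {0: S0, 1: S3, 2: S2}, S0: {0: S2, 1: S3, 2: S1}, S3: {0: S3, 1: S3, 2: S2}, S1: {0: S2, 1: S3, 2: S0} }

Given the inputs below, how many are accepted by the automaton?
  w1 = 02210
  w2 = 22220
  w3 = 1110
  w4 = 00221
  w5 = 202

w1:
  start at S2
  read '0': S2 → S0
  read '2': S0 → S1
  read '2': S1 → S0
  read '1': S0 → S3
  read '0': S3 → S3
  end S3, rejected
w2:
  start at S2
  read '2': S2 → S2
  read '2': S2 → S2
  read '2': S2 → S2
  read '2': S2 → S2
  read '0': S2 → S0
  end S0, accepted
w3:
  start at S2
  read '1': S2 → S3
  read '1': S3 → S3
  read '1': S3 → S3
  read '0': S3 → S3
  end S3, rejected
w4:
  start at S2
  read '0': S2 → S0
  read '0': S0 → S2
  read '2': S2 → S2
  read '2': S2 → S2
  read '1': S2 → S3
  end S3, rejected
w5:
  start at S2
  read '2': S2 → S2
  read '0': S2 → S0
  read '2': S0 → S1
  end S1, rejected

1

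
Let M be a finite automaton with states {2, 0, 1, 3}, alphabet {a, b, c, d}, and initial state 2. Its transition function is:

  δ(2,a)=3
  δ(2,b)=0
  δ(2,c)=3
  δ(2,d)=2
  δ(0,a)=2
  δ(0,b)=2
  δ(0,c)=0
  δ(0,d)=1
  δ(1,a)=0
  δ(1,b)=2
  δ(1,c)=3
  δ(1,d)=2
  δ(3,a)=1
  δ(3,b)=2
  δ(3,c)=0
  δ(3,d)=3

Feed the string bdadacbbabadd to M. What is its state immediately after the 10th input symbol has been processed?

Trace: 2 -b-> 0 -d-> 1 -a-> 0 -d-> 1 -a-> 0 -c-> 0 -b-> 2 -b-> 0 -a-> 2 -b-> 0
After 10 symbols: 0.

0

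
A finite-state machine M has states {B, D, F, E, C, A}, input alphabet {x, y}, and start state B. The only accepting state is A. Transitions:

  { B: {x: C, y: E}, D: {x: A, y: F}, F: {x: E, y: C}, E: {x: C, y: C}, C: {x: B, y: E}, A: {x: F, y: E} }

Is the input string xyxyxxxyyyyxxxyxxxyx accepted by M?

B → C → E → C → E → C → B → C → E → C → E → C → B → C → B → E → C → B → C → E → C
End state C is not accepting.

No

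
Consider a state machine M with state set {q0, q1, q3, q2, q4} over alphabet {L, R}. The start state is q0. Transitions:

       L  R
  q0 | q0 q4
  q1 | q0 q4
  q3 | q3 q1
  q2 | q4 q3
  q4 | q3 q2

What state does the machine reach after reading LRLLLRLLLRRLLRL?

Trace: q0 -L-> q0 -R-> q4 -L-> q3 -L-> q3 -L-> q3 -R-> q1 -L-> q0 -L-> q0 -L-> q0 -R-> q4 -R-> q2 -L-> q4 -L-> q3 -R-> q1 -L-> q0

q0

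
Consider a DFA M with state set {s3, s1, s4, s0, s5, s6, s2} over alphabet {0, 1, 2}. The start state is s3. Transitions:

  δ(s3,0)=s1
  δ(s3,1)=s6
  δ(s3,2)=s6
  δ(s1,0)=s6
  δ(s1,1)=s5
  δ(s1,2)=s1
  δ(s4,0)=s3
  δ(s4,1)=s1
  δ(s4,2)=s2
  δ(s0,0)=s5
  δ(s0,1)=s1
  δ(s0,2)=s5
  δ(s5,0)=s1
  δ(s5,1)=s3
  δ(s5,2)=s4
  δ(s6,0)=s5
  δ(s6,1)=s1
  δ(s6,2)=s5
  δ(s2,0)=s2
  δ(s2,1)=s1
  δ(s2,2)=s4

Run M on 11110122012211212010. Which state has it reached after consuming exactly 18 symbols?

s6

Trace: s3 -1-> s6 -1-> s1 -1-> s5 -1-> s3 -0-> s1 -1-> s5 -2-> s4 -2-> s2 -0-> s2 -1-> s1 -2-> s1 -2-> s1 -1-> s5 -1-> s3 -2-> s6 -1-> s1 -2-> s1 -0-> s6
After 18 symbols: s6.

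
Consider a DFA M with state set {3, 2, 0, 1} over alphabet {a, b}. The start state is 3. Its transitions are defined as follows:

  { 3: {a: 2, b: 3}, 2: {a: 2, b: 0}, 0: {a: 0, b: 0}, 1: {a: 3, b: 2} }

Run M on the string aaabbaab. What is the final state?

start at 3
read 'a': 3 → 2
read 'a': 2 → 2
read 'a': 2 → 2
read 'b': 2 → 0
read 'b': 0 → 0
read 'a': 0 → 0
read 'a': 0 → 0
read 'b': 0 → 0

0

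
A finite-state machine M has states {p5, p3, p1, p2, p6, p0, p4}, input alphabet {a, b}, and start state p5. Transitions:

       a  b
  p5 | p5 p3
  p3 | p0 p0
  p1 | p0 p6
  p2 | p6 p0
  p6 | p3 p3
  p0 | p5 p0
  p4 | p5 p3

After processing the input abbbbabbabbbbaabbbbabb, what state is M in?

p0

start at p5
read 'a': p5 → p5
read 'b': p5 → p3
read 'b': p3 → p0
read 'b': p0 → p0
read 'b': p0 → p0
read 'a': p0 → p5
read 'b': p5 → p3
read 'b': p3 → p0
read 'a': p0 → p5
read 'b': p5 → p3
read 'b': p3 → p0
read 'b': p0 → p0
read 'b': p0 → p0
read 'a': p0 → p5
read 'a': p5 → p5
read 'b': p5 → p3
read 'b': p3 → p0
read 'b': p0 → p0
read 'b': p0 → p0
read 'a': p0 → p5
read 'b': p5 → p3
read 'b': p3 → p0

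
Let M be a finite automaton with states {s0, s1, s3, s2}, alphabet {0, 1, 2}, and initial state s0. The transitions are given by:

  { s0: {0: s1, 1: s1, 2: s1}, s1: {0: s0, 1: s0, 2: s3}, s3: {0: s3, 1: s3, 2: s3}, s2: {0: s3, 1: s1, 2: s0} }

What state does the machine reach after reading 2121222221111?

s3

start at s0
read '2': s0 → s1
read '1': s1 → s0
read '2': s0 → s1
read '1': s1 → s0
read '2': s0 → s1
read '2': s1 → s3
read '2': s3 → s3
read '2': s3 → s3
read '2': s3 → s3
read '1': s3 → s3
read '1': s3 → s3
read '1': s3 → s3
read '1': s3 → s3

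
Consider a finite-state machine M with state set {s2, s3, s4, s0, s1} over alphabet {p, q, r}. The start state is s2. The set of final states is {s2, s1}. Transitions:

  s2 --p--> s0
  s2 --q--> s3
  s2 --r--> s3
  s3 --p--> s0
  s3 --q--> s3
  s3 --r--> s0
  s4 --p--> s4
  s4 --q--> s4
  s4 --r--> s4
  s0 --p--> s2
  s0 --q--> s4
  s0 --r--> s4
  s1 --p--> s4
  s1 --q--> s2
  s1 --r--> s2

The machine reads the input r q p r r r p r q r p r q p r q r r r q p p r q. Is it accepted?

start at s2
read 'r': s2 → s3
read 'q': s3 → s3
read 'p': s3 → s0
read 'r': s0 → s4
read 'r': s4 → s4
read 'r': s4 → s4
read 'p': s4 → s4
read 'r': s4 → s4
read 'q': s4 → s4
read 'r': s4 → s4
read 'p': s4 → s4
read 'r': s4 → s4
read 'q': s4 → s4
read 'p': s4 → s4
read 'r': s4 → s4
read 'q': s4 → s4
read 'r': s4 → s4
read 'r': s4 → s4
read 'r': s4 → s4
read 'q': s4 → s4
read 'p': s4 → s4
read 'p': s4 → s4
read 'r': s4 → s4
read 'q': s4 → s4
End state s4 is not accepting.

No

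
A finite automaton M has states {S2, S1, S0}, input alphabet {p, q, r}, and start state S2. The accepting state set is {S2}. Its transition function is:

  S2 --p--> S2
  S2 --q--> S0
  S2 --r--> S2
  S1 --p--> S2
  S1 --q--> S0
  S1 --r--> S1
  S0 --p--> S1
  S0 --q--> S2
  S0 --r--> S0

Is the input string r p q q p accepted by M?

Trace: S2 -r-> S2 -p-> S2 -q-> S0 -q-> S2 -p-> S2
End state S2 is accepting.

Yes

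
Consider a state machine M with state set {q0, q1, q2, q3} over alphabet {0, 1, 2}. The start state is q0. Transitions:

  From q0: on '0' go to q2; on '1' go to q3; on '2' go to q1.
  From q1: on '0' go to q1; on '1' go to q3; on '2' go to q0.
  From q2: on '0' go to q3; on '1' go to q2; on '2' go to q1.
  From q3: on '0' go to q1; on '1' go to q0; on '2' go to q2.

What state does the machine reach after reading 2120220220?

q1

start at q0
read '2': q0 → q1
read '1': q1 → q3
read '2': q3 → q2
read '0': q2 → q3
read '2': q3 → q2
read '2': q2 → q1
read '0': q1 → q1
read '2': q1 → q0
read '2': q0 → q1
read '0': q1 → q1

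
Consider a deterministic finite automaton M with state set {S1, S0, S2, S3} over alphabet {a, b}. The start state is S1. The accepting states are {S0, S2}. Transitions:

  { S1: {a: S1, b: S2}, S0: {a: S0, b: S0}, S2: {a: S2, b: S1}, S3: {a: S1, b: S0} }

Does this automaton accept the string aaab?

Trace: S1 -a-> S1 -a-> S1 -a-> S1 -b-> S2
End state S2 is accepting.

Yes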